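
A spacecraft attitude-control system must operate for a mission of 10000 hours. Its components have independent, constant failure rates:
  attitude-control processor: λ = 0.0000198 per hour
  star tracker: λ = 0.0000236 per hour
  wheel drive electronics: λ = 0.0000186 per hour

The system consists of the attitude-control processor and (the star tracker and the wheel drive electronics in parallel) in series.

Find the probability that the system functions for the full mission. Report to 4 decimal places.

R(attitude-control processor) = exp(−0.0000198 × 10000) = 0.820370
R(star tracker) = exp(−0.0000236 × 10000) = 0.789781
R(wheel drive electronics) = exp(−0.0000186 × 10000) = 0.830274
Parallel (star tracker and wheel drive electronics): 1 − (1 − 0.789781)(1 − 0.830274) = 0.964320
Series (attitude-control processor and [0.964320]): 0.820370 × 0.964320 = 0.7911

0.7911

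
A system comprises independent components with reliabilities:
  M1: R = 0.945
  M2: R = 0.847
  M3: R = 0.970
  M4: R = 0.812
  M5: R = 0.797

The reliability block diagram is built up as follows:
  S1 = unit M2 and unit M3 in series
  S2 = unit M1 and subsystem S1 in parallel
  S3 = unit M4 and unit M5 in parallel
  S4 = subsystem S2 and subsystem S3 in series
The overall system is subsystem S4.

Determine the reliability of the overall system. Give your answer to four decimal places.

0.9524

Series (M2 and M3): 0.847000 × 0.970000 = 0.821590
Parallel (M1 and [0.821590]): 1 − (1 − 0.945000)(1 − 0.821590) = 0.990187
Parallel (M4 and M5): 1 − (1 − 0.812000)(1 − 0.797000) = 0.961836
Series ([0.990187] and [0.961836]): 0.990187 × 0.961836 = 0.9524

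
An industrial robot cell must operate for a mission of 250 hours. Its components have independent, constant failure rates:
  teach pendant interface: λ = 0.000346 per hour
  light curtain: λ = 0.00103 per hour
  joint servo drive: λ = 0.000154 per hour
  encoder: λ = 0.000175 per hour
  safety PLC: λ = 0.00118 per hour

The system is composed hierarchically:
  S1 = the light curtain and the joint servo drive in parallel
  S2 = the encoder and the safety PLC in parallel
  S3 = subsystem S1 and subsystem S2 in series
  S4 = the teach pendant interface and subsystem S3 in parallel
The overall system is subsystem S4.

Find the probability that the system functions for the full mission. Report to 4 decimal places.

R(teach pendant interface) = exp(−0.000346 × 250) = 0.917136
R(light curtain) = exp(−0.00103 × 250) = 0.772982
R(joint servo drive) = exp(−0.000154 × 250) = 0.962232
R(encoder) = exp(−0.000175 × 250) = 0.957193
R(safety PLC) = exp(−0.00118 × 250) = 0.744532
Parallel (light curtain and joint servo drive): 1 − (1 − 0.772982)(1 − 0.962232) = 0.991426
Parallel (encoder and safety PLC): 1 − (1 − 0.957193)(1 − 0.744532) = 0.989064
Series ([0.991426] and [0.989064]): 0.991426 × 0.989064 = 0.980584
Parallel (teach pendant interface and [0.980584]): 1 − (1 − 0.917136)(1 − 0.980584) = 0.9984

0.9984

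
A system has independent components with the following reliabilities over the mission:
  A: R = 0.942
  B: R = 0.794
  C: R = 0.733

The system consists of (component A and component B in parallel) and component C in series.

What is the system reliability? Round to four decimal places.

0.7242

Parallel (A and B): 1 − (1 − 0.942000)(1 − 0.794000) = 0.988052
Series ([0.988052] and C): 0.988052 × 0.733000 = 0.7242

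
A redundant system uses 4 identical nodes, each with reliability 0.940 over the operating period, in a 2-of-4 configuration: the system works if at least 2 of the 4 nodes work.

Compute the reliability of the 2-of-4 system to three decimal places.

0.999

R = Σ_{i=2}^{4} C(4,i) p^i (1−p)^{4−i} with p = 0.940
C(4,2)·0.940^2·0.060^2 = 0.01909
C(4,3)·0.940^3·0.060^1 = 0.19934
C(4,4)·0.940^4·0.060^0 = 0.78075
Sum = 0.999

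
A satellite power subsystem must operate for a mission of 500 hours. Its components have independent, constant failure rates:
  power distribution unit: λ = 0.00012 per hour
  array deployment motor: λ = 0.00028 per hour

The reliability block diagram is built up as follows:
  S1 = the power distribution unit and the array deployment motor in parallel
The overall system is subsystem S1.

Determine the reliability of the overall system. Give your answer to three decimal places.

R(power distribution unit) = exp(−0.00012 × 500) = 0.94176
R(array deployment motor) = exp(−0.00028 × 500) = 0.86936
Parallel (power distribution unit and array deployment motor): 1 − (1 − 0.94176)(1 − 0.86936) = 0.992

0.992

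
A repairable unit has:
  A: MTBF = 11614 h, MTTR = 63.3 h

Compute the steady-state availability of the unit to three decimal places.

A(A) = MTBF/(MTBF+MTTR) = 11614/(11614+63.3) = 0.995

0.995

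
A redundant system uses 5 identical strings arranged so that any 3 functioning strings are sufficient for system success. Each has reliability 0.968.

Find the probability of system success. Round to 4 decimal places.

R = Σ_{i=3}^{5} C(5,i) p^i (1−p)^{5−i} with p = 0.968
C(5,3)·0.968^3·0.032^2 = 0.009288
C(5,4)·0.968^4·0.032^1 = 0.140482
C(5,5)·0.968^5·0.032^0 = 0.849918
Sum = 0.9997

0.9997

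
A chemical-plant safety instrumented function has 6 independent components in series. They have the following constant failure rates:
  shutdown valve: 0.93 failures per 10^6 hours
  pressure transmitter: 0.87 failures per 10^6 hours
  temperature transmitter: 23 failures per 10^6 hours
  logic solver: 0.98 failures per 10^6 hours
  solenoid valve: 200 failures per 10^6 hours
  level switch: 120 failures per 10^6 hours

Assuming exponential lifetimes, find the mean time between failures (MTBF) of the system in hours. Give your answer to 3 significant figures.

Series of exponential components: λ_sys = Σ λ_i
λ_sys = 0.00000093 + 0.00000087 + 0.000023 + 0.00000098 + 0.00020 + 0.00012 = 3.4578e-04 /h
MTBF = 1 / λ_sys = 2890 h

2890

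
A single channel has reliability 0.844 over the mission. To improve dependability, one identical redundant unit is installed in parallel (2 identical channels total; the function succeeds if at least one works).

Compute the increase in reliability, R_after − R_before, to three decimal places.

R_before = 0.844
R_after = 1 − (1 − 0.844)^2 = 0.976
ΔR = 0.976 − 0.844 = 0.132

0.132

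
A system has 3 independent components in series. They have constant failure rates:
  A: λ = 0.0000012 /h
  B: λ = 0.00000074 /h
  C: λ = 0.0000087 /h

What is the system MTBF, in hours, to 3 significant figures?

Series of exponential components: λ_sys = Σ λ_i
λ_sys = 0.0000012 + 0.00000074 + 0.0000087 = 1.0640e-05 /h
MTBF = 1 / λ_sys = 94000 h

94000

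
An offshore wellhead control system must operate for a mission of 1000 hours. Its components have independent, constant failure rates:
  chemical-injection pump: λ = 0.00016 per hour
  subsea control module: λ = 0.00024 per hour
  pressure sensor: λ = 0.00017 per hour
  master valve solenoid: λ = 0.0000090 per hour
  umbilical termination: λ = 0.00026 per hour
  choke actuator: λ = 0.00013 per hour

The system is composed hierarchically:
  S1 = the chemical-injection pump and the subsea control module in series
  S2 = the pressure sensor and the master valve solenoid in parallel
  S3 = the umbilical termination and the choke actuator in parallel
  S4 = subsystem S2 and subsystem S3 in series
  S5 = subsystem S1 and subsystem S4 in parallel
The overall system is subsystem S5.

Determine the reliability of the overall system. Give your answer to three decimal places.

R(chemical-injection pump) = exp(−0.00016 × 1000) = 0.85214
R(subsea control module) = exp(−0.00024 × 1000) = 0.78663
R(pressure sensor) = exp(−0.00017 × 1000) = 0.84366
R(master valve solenoid) = exp(−0.0000090 × 1000) = 0.99104
R(umbilical termination) = exp(−0.00026 × 1000) = 0.77105
R(choke actuator) = exp(−0.00013 × 1000) = 0.87810
Series (chemical-injection pump and subsea control module): 0.85214 × 0.78663 = 0.67032
Parallel (pressure sensor and master valve solenoid): 1 − (1 − 0.84366)(1 − 0.99104) = 0.99860
Parallel (umbilical termination and choke actuator): 1 − (1 − 0.77105)(1 − 0.87810) = 0.97209
Series ([0.99860] and [0.97209]): 0.99860 × 0.97209 = 0.97073
Parallel ([0.67032] and [0.97073]): 1 − (1 − 0.67032)(1 − 0.97073) = 0.990

0.990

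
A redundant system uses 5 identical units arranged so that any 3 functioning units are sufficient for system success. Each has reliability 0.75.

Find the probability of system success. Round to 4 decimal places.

R = Σ_{i=3}^{5} C(5,i) p^i (1−p)^{5−i} with p = 0.75
C(5,3)·0.75^3·0.25^2 = 0.263672
C(5,4)·0.75^4·0.25^1 = 0.395508
C(5,5)·0.75^5·0.25^0 = 0.237305
Sum = 0.8965

0.8965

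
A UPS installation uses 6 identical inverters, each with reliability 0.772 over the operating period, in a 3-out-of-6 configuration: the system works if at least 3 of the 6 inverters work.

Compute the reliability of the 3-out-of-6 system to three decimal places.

R = Σ_{i=3}^{6} C(6,i) p^i (1−p)^{6−i} with p = 0.772
C(6,3)·0.772^3·0.228^3 = 0.10907
C(6,4)·0.772^4·0.228^2 = 0.27697
C(6,5)·0.772^5·0.228^1 = 0.37512
C(6,6)·0.772^6·0.228^0 = 0.21169
Sum = 0.973

0.973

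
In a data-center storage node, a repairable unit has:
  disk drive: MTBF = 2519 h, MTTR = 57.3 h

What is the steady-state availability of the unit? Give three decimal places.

A(disk drive) = MTBF/(MTBF+MTTR) = 2519/(2519+57.3) = 0.978

0.978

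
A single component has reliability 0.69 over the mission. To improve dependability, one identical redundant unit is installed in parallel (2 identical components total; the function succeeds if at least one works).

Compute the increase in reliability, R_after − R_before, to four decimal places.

0.2139

R_before = 0.69
R_after = 1 − (1 − 0.69)^2 = 0.9039
ΔR = 0.9039 − 0.69 = 0.2139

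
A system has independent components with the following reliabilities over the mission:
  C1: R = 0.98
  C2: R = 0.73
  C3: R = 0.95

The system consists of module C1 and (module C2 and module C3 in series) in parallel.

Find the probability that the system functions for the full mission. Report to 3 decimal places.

Series (C2 and C3): 0.73000 × 0.95000 = 0.69350
Parallel (C1 and [0.69350]): 1 − (1 − 0.98000)(1 − 0.69350) = 0.994

0.994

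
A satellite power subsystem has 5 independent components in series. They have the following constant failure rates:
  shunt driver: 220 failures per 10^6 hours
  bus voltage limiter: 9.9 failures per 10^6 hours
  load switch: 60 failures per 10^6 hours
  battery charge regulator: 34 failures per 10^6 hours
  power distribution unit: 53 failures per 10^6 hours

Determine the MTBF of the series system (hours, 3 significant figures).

Series of exponential components: λ_sys = Σ λ_i
λ_sys = 0.00022 + 0.0000099 + 0.000060 + 0.000034 + 0.000053 = 3.7690e-04 /h
MTBF = 1 / λ_sys = 2650 h

2650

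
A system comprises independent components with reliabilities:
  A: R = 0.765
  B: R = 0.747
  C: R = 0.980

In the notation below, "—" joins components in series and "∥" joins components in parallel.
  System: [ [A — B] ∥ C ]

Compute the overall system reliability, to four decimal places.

Series (A and B): 0.765000 × 0.747000 = 0.571455
Parallel ([0.571455] and C): 1 − (1 − 0.571455)(1 − 0.980000) = 0.9914

0.9914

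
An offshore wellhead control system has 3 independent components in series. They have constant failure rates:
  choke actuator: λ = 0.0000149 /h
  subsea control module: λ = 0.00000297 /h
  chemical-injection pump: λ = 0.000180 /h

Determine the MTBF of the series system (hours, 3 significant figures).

5050

Series of exponential components: λ_sys = Σ λ_i
λ_sys = 0.0000149 + 0.00000297 + 0.000180 = 1.9787e-04 /h
MTBF = 1 / λ_sys = 5050 h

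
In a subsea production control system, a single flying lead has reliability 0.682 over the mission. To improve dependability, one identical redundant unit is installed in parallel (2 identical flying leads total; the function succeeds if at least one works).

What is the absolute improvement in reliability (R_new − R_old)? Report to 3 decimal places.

0.217

R_before = 0.682
R_after = 1 − (1 − 0.682)^2 = 0.899
ΔR = 0.899 − 0.682 = 0.217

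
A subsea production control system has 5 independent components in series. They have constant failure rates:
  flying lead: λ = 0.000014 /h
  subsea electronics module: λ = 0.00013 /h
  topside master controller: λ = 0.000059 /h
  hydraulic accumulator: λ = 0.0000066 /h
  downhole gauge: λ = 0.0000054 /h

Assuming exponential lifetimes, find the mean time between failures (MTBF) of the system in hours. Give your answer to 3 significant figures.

4650

Series of exponential components: λ_sys = Σ λ_i
λ_sys = 0.000014 + 0.00013 + 0.000059 + 0.0000066 + 0.0000054 = 2.1500e-04 /h
MTBF = 1 / λ_sys = 4650 h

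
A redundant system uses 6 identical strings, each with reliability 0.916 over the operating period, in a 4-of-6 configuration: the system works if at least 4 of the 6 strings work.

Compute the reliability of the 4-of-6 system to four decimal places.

0.9902

R = Σ_{i=4}^{6} C(6,i) p^i (1−p)^{6−i} with p = 0.916
C(6,4)·0.916^4·0.084^2 = 0.074513
C(6,5)·0.916^5·0.084^1 = 0.325018
C(6,6)·0.916^6·0.084^0 = 0.590708
Sum = 0.9902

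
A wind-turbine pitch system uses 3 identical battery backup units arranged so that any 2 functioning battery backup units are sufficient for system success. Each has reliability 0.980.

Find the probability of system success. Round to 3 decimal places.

0.999

R = Σ_{i=2}^{3} C(3,i) p^i (1−p)^{3−i} with p = 0.980
C(3,2)·0.980^2·0.020^1 = 0.05762
C(3,3)·0.980^3·0.020^0 = 0.94119
Sum = 0.999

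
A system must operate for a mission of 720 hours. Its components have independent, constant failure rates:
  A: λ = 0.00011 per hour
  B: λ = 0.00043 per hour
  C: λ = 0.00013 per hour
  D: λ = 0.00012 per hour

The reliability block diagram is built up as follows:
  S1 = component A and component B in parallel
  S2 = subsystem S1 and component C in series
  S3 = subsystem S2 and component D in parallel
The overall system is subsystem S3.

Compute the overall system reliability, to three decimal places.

R(A) = exp(−0.00011 × 720) = 0.92386
R(B) = exp(−0.00043 × 720) = 0.73374
R(C) = exp(−0.00013 × 720) = 0.91065
R(D) = exp(−0.00012 × 720) = 0.91723
Parallel (A and B): 1 − (1 − 0.92386)(1 − 0.73374) = 0.97973
Series ([0.97973] and C): 0.97973 × 0.91065 = 0.89219
Parallel ([0.89219] and D): 1 − (1 − 0.89219)(1 − 0.91723) = 0.991

0.991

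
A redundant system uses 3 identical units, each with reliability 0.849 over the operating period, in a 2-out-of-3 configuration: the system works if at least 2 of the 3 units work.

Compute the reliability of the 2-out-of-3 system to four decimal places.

R = Σ_{i=2}^{3} C(3,i) p^i (1−p)^{3−i} with p = 0.849
C(3,2)·0.849^2·0.151^1 = 0.326523
C(3,3)·0.849^3·0.151^0 = 0.611960
Sum = 0.9385

0.9385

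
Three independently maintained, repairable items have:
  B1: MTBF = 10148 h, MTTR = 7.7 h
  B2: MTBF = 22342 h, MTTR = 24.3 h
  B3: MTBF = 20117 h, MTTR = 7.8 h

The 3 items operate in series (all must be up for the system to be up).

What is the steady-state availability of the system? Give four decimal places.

0.9978

A(B1) = MTBF/(MTBF+MTTR) = 10148/(10148+7.7) = 0.999242
A(B2) = MTBF/(MTBF+MTTR) = 22342/(22342+24.3) = 0.998914
A(B3) = MTBF/(MTBF+MTTR) = 20117/(20117+7.8) = 0.999612
Series availability: 0.999242 × 0.998914 × 0.999612 = 0.9978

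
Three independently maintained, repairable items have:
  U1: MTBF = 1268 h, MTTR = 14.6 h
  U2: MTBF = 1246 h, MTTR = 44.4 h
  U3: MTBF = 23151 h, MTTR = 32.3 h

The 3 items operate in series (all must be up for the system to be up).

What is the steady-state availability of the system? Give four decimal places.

0.9533

A(U1) = MTBF/(MTBF+MTTR) = 1268/(1268+14.6) = 0.988617
A(U2) = MTBF/(MTBF+MTTR) = 1246/(1246+44.4) = 0.965592
A(U3) = MTBF/(MTBF+MTTR) = 23151/(23151+32.3) = 0.998607
Series availability: 0.988617 × 0.965592 × 0.998607 = 0.9533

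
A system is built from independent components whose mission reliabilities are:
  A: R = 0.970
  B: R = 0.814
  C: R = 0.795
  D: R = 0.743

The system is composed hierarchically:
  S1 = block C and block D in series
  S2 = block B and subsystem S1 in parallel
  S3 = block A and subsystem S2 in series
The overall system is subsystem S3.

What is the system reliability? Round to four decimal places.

Series (C and D): 0.795000 × 0.743000 = 0.590685
Parallel (B and [0.590685]): 1 − (1 − 0.814000)(1 − 0.590685) = 0.923867
Series (A and [0.923867]): 0.970000 × 0.923867 = 0.8962

0.8962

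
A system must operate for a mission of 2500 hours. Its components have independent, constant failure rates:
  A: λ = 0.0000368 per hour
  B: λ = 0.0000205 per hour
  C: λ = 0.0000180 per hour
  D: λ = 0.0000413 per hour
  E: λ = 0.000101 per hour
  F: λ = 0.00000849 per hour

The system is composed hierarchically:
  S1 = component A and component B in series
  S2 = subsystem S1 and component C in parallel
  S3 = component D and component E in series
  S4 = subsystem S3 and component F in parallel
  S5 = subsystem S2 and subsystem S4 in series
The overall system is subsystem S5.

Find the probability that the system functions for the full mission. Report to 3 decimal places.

R(A) = exp(−0.0000368 × 2500) = 0.91211
R(B) = exp(−0.0000205 × 2500) = 0.95004
R(C) = exp(−0.0000180 × 2500) = 0.95600
R(D) = exp(−0.0000413 × 2500) = 0.90190
R(E) = exp(−0.000101 × 2500) = 0.77686
R(F) = exp(−0.00000849 × 2500) = 0.97900
Series (A and B): 0.91211 × 0.95004 = 0.86654
Parallel ([0.86654] and C): 1 − (1 − 0.86654)(1 − 0.95600) = 0.99413
Series (D and E): 0.90190 × 0.77686 = 0.70065
Parallel ([0.70065] and F): 1 − (1 − 0.70065)(1 − 0.97900) = 0.99371
Series ([0.99413] and [0.99371]): 0.99413 × 0.99371 = 0.988

0.988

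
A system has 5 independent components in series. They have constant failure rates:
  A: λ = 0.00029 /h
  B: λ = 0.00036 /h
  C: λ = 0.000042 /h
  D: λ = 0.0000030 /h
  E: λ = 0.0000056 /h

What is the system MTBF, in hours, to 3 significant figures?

Series of exponential components: λ_sys = Σ λ_i
λ_sys = 0.00029 + 0.00036 + 0.000042 + 0.0000030 + 0.0000056 = 7.0060e-04 /h
MTBF = 1 / λ_sys = 1430 h

1430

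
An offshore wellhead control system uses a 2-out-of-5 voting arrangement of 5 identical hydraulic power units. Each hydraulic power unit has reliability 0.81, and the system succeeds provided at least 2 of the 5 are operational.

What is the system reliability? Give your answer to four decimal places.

0.9945

R = Σ_{i=2}^{5} C(5,i) p^i (1−p)^{5−i} with p = 0.81
C(5,2)·0.81^2·0.19^3 = 0.045002
C(5,3)·0.81^3·0.19^2 = 0.191850
C(5,4)·0.81^4·0.19^1 = 0.408944
C(5,5)·0.81^5·0.19^0 = 0.348678
Sum = 0.9945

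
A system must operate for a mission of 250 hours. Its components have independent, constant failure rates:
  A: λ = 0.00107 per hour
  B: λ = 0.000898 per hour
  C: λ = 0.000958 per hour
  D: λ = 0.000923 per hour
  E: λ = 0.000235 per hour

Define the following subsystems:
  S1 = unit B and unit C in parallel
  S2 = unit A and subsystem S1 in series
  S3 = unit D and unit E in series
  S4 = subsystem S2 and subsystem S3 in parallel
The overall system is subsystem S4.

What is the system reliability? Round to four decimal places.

R(A) = exp(−0.00107 × 250) = 0.765290
R(B) = exp(−0.000898 × 250) = 0.798916
R(C) = exp(−0.000958 × 250) = 0.787021
R(D) = exp(−0.000923 × 250) = 0.793938
R(E) = exp(−0.000235 × 250) = 0.942942
Parallel (B and C): 1 − (1 − 0.798916)(1 − 0.787021) = 0.957173
Series (A and [0.957173]): 0.765290 × 0.957173 = 0.732515
Series (D and E): 0.793938 × 0.942942 = 0.748637
Parallel ([0.732515] and [0.748637]): 1 − (1 − 0.732515)(1 − 0.748637) = 0.9328

0.9328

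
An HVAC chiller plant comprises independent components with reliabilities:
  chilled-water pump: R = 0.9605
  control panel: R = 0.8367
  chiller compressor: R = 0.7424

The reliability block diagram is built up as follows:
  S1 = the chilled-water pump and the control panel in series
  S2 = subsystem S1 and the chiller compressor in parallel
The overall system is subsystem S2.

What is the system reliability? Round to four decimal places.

Series (chilled-water pump and control panel): 0.960500 × 0.836700 = 0.803650
Parallel ([0.803650] and chiller compressor): 1 − (1 − 0.803650)(1 − 0.742400) = 0.9494

0.9494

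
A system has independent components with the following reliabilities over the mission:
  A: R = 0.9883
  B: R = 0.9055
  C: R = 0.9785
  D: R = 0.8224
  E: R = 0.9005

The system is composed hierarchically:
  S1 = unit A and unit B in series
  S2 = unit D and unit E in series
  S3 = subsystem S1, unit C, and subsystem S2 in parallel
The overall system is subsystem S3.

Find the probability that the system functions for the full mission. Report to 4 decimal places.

0.9994

Series (A and B): 0.988300 × 0.905500 = 0.894906
Series (D and E): 0.822400 × 0.900500 = 0.740571
Parallel ([0.894906], C, and [0.740571]): 1 − (1 − 0.894906)(1 − 0.978500)(1 − 0.740571) = 0.9994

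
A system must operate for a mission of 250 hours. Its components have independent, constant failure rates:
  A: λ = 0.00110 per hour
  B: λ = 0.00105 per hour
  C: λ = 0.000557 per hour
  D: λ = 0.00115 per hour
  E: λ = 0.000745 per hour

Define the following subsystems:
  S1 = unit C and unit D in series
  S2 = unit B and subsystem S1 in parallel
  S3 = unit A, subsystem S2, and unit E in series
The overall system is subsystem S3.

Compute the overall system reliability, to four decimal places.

0.5799

R(A) = exp(−0.00110 × 250) = 0.759572
R(B) = exp(−0.00105 × 250) = 0.769126
R(C) = exp(−0.000557 × 250) = 0.870010
R(D) = exp(−0.00115 × 250) = 0.750137
R(E) = exp(−0.000745 × 250) = 0.830066
Series (C and D): 0.870010 × 0.750137 = 0.652627
Parallel (B and [0.652627]): 1 − (1 − 0.769126)(1 − 0.652627) = 0.919801
Series (A, [0.919801], and E): 0.759572 × 0.919801 × 0.830066 = 0.5799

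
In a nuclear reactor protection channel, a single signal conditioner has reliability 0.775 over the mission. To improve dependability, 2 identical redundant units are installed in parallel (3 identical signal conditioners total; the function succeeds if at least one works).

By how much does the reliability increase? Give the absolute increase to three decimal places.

0.214

R_before = 0.775
R_after = 1 − (1 − 0.775)^3 = 0.989
ΔR = 0.989 − 0.775 = 0.214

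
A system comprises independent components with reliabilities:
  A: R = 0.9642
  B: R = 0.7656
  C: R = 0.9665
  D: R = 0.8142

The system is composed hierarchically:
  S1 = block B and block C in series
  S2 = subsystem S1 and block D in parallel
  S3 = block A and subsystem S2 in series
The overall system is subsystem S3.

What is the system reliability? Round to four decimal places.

Series (B and C): 0.765600 × 0.966500 = 0.739952
Parallel ([0.739952] and D): 1 − (1 − 0.739952)(1 − 0.814200) = 0.951683
Series (A and [0.951683]): 0.964200 × 0.951683 = 0.9176

0.9176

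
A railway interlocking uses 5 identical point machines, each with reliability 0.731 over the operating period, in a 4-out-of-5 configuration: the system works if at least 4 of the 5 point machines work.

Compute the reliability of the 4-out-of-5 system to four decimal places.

0.5928

R = Σ_{i=4}^{5} C(5,i) p^i (1−p)^{5−i} with p = 0.731
C(5,4)·0.731^4·0.269^1 = 0.384054
C(5,5)·0.731^5·0.269^0 = 0.208731
Sum = 0.5928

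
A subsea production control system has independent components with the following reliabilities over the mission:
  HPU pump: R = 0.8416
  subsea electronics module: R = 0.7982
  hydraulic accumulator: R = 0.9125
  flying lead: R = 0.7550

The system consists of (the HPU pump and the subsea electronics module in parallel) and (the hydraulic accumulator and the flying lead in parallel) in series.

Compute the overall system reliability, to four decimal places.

Parallel (HPU pump and subsea electronics module): 1 − (1 − 0.841600)(1 − 0.798200) = 0.968035
Parallel (hydraulic accumulator and flying lead): 1 − (1 − 0.912500)(1 − 0.755000) = 0.978563
Series ([0.968035] and [0.978563]): 0.968035 × 0.978563 = 0.9473

0.9473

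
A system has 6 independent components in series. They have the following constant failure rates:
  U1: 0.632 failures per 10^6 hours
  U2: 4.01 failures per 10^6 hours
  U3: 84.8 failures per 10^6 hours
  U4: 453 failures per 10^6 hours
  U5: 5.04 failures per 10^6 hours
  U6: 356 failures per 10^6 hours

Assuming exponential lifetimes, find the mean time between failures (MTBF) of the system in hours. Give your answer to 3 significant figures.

Series of exponential components: λ_sys = Σ λ_i
λ_sys = 0.000000632 + 0.00000401 + 0.0000848 + 0.000453 + 0.00000504 + 0.000356 = 9.0348e-04 /h
MTBF = 1 / λ_sys = 1110 h

1110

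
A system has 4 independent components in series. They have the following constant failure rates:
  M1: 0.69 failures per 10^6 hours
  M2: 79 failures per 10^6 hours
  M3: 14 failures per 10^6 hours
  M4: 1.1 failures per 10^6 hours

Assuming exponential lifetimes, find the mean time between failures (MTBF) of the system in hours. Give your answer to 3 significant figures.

10500

Series of exponential components: λ_sys = Σ λ_i
λ_sys = 0.00000069 + 0.000079 + 0.000014 + 0.0000011 = 9.4790e-05 /h
MTBF = 1 / λ_sys = 10500 h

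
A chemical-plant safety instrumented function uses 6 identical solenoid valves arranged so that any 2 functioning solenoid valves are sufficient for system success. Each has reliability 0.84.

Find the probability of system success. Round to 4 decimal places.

0.9995

R = Σ_{i=2}^{6} C(6,i) p^i (1−p)^{6−i} with p = 0.84
C(6,2)·0.84^2·0.16^4 = 0.006936
C(6,3)·0.84^3·0.16^3 = 0.048554
C(6,4)·0.84^4·0.16^2 = 0.191183
C(6,5)·0.84^5·0.16^1 = 0.401483
C(6,6)·0.84^6·0.16^0 = 0.351298
Sum = 0.9995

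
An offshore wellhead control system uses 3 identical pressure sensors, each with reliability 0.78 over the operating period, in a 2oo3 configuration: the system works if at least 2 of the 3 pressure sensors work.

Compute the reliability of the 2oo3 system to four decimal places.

R = Σ_{i=2}^{3} C(3,i) p^i (1−p)^{3−i} with p = 0.78
C(3,2)·0.78^2·0.22^1 = 0.401544
C(3,3)·0.78^3·0.22^0 = 0.474552
Sum = 0.8761

0.8761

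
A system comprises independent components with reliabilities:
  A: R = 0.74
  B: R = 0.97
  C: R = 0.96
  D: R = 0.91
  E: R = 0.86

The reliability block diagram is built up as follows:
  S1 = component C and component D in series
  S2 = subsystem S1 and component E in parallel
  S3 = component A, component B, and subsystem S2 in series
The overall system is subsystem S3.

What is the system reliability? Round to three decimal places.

Series (C and D): 0.96000 × 0.91000 = 0.87360
Parallel ([0.87360] and E): 1 − (1 − 0.87360)(1 − 0.86000) = 0.98230
Series (A, B, and [0.98230]): 0.74000 × 0.97000 × 0.98230 = 0.705

0.705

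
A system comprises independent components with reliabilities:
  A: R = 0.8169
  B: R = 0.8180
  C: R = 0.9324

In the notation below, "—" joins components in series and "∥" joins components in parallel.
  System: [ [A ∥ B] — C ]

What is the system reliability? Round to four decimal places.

0.9013

Parallel (A and B): 1 − (1 − 0.816900)(1 − 0.818000) = 0.966676
Series ([0.966676] and C): 0.966676 × 0.932400 = 0.9013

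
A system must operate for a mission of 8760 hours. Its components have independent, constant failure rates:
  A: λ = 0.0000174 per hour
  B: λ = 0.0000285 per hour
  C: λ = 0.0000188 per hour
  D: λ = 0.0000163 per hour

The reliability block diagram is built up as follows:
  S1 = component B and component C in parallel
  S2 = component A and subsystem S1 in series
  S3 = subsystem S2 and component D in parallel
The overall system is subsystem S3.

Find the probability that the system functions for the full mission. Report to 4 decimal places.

0.9774

R(A) = exp(−0.0000174 × 8760) = 0.858624
R(B) = exp(−0.0000285 × 8760) = 0.779066
R(C) = exp(−0.0000188 × 8760) = 0.848158
R(D) = exp(−0.0000163 × 8760) = 0.866938
Parallel (B and C): 1 − (1 − 0.779066)(1 − 0.848158) = 0.966453
Series (A and [0.966453]): 0.858624 × 0.966453 = 0.829820
Parallel ([0.829820] and D): 1 − (1 − 0.829820)(1 − 0.866938) = 0.9774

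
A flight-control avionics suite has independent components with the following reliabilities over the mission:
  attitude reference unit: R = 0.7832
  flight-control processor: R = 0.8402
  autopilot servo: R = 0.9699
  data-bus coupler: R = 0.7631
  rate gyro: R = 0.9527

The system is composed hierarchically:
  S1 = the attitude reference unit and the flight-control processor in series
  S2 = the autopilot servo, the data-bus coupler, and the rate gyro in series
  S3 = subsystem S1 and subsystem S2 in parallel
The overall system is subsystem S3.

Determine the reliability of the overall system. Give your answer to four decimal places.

0.8992

Series (attitude reference unit and flight-control processor): 0.783200 × 0.840200 = 0.658045
Series (autopilot servo, data-bus coupler, and rate gyro): 0.969900 × 0.763100 × 0.952700 = 0.705123
Parallel ([0.658045] and [0.705123]): 1 − (1 − 0.658045)(1 − 0.705123) = 0.8992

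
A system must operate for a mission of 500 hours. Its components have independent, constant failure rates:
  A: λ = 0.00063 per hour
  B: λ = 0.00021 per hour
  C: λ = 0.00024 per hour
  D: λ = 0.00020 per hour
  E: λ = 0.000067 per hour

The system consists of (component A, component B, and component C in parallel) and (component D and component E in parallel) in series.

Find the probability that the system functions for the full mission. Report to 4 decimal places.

0.9938

R(A) = exp(−0.00063 × 500) = 0.729789
R(B) = exp(−0.00021 × 500) = 0.900325
R(C) = exp(−0.00024 × 500) = 0.886920
R(D) = exp(−0.00020 × 500) = 0.904837
R(E) = exp(−0.000067 × 500) = 0.967055
Parallel (A, B, and C): 1 − (1 − 0.729789)(1 − 0.900325)(1 − 0.886920) = 0.996954
Parallel (D and E): 1 − (1 − 0.904837)(1 − 0.967055) = 0.996865
Series ([0.996954] and [0.996865]): 0.996954 × 0.996865 = 0.9938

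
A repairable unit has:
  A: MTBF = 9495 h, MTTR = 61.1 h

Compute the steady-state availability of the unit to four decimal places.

A(A) = MTBF/(MTBF+MTTR) = 9495/(9495+61.1) = 0.9936

0.9936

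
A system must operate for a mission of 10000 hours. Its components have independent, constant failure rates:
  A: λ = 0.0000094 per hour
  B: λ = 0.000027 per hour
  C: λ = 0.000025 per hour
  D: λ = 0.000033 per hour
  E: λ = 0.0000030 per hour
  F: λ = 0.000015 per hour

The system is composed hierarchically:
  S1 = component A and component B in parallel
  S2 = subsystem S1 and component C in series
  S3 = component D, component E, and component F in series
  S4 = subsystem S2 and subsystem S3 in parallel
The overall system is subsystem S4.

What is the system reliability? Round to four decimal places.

0.9050

R(A) = exp(−0.0000094 × 10000) = 0.910283
R(B) = exp(−0.000027 × 10000) = 0.763379
R(C) = exp(−0.000025 × 10000) = 0.778801
R(D) = exp(−0.000033 × 10000) = 0.718924
R(E) = exp(−0.0000030 × 10000) = 0.970446
R(F) = exp(−0.000015 × 10000) = 0.860708
Parallel (A and B): 1 − (1 − 0.910283)(1 − 0.763379) = 0.978771
Series ([0.978771] and C): 0.978771 × 0.778801 = 0.762268
Series (D, E, and F): 0.718924 × 0.970446 × 0.860708 = 0.600496
Parallel ([0.762268] and [0.600496]): 1 − (1 − 0.762268)(1 − 0.600496) = 0.9050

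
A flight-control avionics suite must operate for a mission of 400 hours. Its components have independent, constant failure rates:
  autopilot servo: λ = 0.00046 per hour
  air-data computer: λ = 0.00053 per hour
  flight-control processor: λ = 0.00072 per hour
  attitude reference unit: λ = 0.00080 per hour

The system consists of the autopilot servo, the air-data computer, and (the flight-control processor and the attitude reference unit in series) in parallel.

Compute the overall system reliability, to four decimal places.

0.9854

R(autopilot servo) = exp(−0.00046 × 400) = 0.831936
R(air-data computer) = exp(−0.00053 × 400) = 0.808965
R(flight-control processor) = exp(−0.00072 × 400) = 0.749762
R(attitude reference unit) = exp(−0.00080 × 400) = 0.726149
Series (flight-control processor and attitude reference unit): 0.749762 × 0.726149 = 0.544439
Parallel (autopilot servo, air-data computer, and [0.544439]): 1 − (1 − 0.831936)(1 − 0.808965)(1 − 0.544439) = 0.9854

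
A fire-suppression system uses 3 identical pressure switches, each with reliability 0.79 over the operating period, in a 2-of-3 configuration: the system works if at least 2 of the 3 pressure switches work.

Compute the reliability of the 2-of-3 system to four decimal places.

R = Σ_{i=2}^{3} C(3,i) p^i (1−p)^{3−i} with p = 0.79
C(3,2)·0.79^2·0.21^1 = 0.393183
C(3,3)·0.79^3·0.21^0 = 0.493039
Sum = 0.8862

0.8862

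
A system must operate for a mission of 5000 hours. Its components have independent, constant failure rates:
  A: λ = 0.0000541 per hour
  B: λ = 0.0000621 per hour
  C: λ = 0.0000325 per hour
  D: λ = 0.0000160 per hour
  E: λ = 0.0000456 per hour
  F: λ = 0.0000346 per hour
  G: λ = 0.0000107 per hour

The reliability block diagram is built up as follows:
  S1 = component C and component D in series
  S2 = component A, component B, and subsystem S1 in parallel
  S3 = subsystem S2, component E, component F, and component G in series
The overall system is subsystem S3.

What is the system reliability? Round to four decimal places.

R(A) = exp(−0.0000541 × 5000) = 0.762998
R(B) = exp(−0.0000621 × 5000) = 0.733080
R(C) = exp(−0.0000325 × 5000) = 0.850016
R(D) = exp(−0.0000160 × 5000) = 0.923116
R(E) = exp(−0.0000456 × 5000) = 0.796124
R(F) = exp(−0.0000346 × 5000) = 0.841138
R(G) = exp(−0.0000107 × 5000) = 0.947906
Series (C and D): 0.850016 × 0.923116 = 0.784663
Parallel (A, B, and [0.784663]): 1 − (1 − 0.762998)(1 − 0.733080)(1 − 0.784663) = 0.986378
Series ([0.986378], E, F, and G): 0.986378 × 0.796124 × 0.841138 × 0.947906 = 0.6261

0.6261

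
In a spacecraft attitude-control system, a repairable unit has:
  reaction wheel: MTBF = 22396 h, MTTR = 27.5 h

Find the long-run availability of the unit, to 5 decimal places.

A(reaction wheel) = MTBF/(MTBF+MTTR) = 22396/(22396+27.5) = 0.99877

0.99877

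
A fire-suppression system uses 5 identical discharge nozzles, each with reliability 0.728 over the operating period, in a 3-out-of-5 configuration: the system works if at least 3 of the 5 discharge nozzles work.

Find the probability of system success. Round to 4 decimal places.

0.8719

R = Σ_{i=3}^{5} C(5,i) p^i (1−p)^{5−i} with p = 0.728
C(5,3)·0.728^3·0.272^2 = 0.285451
C(5,4)·0.728^4·0.272^1 = 0.382001
C(5,5)·0.728^5·0.272^0 = 0.204483
Sum = 0.8719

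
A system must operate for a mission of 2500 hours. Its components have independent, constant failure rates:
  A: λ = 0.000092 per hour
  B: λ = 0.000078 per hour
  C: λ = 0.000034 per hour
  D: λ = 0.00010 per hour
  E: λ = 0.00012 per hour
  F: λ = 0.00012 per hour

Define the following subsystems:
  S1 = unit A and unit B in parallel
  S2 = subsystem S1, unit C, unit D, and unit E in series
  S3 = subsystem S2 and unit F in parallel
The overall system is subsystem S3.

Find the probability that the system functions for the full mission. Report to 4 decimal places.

R(A) = exp(−0.000092 × 2500) = 0.794534
R(B) = exp(−0.000078 × 2500) = 0.822835
R(C) = exp(−0.000034 × 2500) = 0.918512
R(D) = exp(−0.00010 × 2500) = 0.778801
R(E) = exp(−0.00012 × 2500) = 0.740818
R(F) = exp(−0.00012 × 2500) = 0.740818
Parallel (A and B): 1 − (1 − 0.794534)(1 − 0.822835) = 0.963599
Series ([0.963599], C, D, and E): 0.963599 × 0.918512 × 0.778801 × 0.740818 = 0.510645
Parallel ([0.510645] and F): 1 − (1 − 0.510645)(1 − 0.740818) = 0.8732

0.8732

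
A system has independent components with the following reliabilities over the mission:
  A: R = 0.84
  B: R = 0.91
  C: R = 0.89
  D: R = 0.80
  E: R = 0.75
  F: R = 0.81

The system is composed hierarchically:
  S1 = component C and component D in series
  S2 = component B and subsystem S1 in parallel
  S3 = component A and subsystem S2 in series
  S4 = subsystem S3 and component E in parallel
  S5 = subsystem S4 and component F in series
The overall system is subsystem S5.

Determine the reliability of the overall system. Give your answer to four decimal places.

Series (C and D): 0.890000 × 0.800000 = 0.712000
Parallel (B and [0.712000]): 1 − (1 − 0.910000)(1 − 0.712000) = 0.974080
Series (A and [0.974080]): 0.840000 × 0.974080 = 0.818227
Parallel ([0.818227] and E): 1 − (1 − 0.818227)(1 − 0.750000) = 0.954557
Series ([0.954557] and F): 0.954557 × 0.810000 = 0.7732

0.7732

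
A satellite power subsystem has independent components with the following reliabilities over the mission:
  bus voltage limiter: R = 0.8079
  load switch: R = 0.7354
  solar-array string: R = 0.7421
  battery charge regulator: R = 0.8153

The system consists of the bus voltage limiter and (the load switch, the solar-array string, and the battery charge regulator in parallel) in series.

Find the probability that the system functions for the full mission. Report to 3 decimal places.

0.798

Parallel (load switch, solar-array string, and battery charge regulator): 1 − (1 − 0.73540)(1 − 0.74210)(1 − 0.81530) = 0.98740
Series (bus voltage limiter and [0.98740]): 0.80790 × 0.98740 = 0.798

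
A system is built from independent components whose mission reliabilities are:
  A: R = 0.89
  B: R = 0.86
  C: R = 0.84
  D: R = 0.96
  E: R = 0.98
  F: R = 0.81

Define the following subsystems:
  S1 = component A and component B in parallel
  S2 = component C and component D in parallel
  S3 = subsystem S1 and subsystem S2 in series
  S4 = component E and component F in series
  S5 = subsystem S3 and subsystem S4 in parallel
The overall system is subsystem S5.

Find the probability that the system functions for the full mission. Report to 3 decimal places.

Parallel (A and B): 1 − (1 − 0.89000)(1 − 0.86000) = 0.98460
Parallel (C and D): 1 − (1 − 0.84000)(1 − 0.96000) = 0.99360
Series ([0.98460] and [0.99360]): 0.98460 × 0.99360 = 0.97830
Series (E and F): 0.98000 × 0.81000 = 0.79380
Parallel ([0.97830] and [0.79380]): 1 − (1 − 0.97830)(1 − 0.79380) = 0.996

0.996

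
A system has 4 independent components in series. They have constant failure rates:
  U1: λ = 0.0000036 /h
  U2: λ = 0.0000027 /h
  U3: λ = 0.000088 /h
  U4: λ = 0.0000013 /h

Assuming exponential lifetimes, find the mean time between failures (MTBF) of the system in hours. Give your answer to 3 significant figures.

Series of exponential components: λ_sys = Σ λ_i
λ_sys = 0.0000036 + 0.0000027 + 0.000088 + 0.0000013 = 9.5600e-05 /h
MTBF = 1 / λ_sys = 10500 h

10500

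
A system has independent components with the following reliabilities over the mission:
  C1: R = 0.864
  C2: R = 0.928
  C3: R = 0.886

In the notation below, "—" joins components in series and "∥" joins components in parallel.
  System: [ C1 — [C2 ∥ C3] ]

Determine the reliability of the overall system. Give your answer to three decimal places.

Parallel (C2 and C3): 1 − (1 − 0.92800)(1 − 0.88600) = 0.99179
Series (C1 and [0.99179]): 0.86400 × 0.99179 = 0.857

0.857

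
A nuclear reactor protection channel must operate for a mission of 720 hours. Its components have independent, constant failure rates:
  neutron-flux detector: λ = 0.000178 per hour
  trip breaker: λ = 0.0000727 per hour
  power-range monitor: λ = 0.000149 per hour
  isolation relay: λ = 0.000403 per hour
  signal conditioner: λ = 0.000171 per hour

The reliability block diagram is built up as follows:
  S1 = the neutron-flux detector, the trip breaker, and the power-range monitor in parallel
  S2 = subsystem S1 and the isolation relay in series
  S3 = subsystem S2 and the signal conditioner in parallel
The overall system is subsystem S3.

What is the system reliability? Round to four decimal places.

0.9708

R(neutron-flux detector) = exp(−0.000178 × 720) = 0.879713
R(trip breaker) = exp(−0.0000727 × 720) = 0.949002
R(power-range monitor) = exp(−0.000149 × 720) = 0.898274
R(isolation relay) = exp(−0.000403 × 720) = 0.748144
R(signal conditioner) = exp(−0.000171 × 720) = 0.884158
Parallel (neutron-flux detector, trip breaker, and power-range monitor): 1 − (1 − 0.879713)(1 − 0.949002)(1 − 0.898274) = 0.999376
Series ([0.999376] and isolation relay): 0.999376 × 0.748144 = 0.747677
Parallel ([0.747677] and signal conditioner): 1 − (1 − 0.747677)(1 − 0.884158) = 0.9708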